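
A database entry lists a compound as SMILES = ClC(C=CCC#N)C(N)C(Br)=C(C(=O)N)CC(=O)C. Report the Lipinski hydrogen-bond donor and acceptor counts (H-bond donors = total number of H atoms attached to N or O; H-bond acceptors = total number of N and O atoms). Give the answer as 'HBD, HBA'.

4, 5

Donors: find every N or O and count the H atoms it carries.
  atom 7 (N): bond orders sum to 3 → 0 H
  atom 9 (N): bond orders sum to 1 → 2 H
  atom 14 (O): bond orders sum to 2 → 0 H
  atom 15 (N): bond orders sum to 1 → 2 H
  atom 18 (O): bond orders sum to 2 → 0 H
Lipinski HBD = 4.
Acceptors: N atoms = 3, O atoms = 2 → HBA = 5.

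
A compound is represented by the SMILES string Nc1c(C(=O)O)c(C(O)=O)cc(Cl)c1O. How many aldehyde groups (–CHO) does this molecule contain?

Scan the SMILES for the aldehyde motif — none present.
Groups that are present: 2 carboxylic acid, 1 hydroxyl, 1 primary amine.

0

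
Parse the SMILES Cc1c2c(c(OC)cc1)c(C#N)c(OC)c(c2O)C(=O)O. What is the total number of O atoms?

Scan the SMILES for O atoms (remember two-letter symbols like Cl and Br are single atoms).
Oxygen count: 5.

5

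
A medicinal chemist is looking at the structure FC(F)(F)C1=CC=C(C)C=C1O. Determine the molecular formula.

Walk through each heavy atom and fill implicit hydrogens from standard valence (C 4, N 3, O 2, S 2, halogen 1):
  atom 1: F (halogen, monovalent) → 0 H
  atom 2: C, bond orders sum to 4 (valence 4) → 0 H
  atom 3: F (halogen, monovalent) → 0 H
  atom 4: F (halogen, monovalent) → 0 H
  atom 5: C, bond orders sum to 4 (valence 4) → 0 H
  atom 6: C, bond orders sum to 3 (valence 4) → 1 H
  atom 7: C, bond orders sum to 3 (valence 4) → 1 H
  atom 8: C, bond orders sum to 4 (valence 4) → 0 H
  atom 9: C, bond orders sum to 1 (valence 4) → 3 H
  atom 10: C, bond orders sum to 3 (valence 4) → 1 H
  atom 11: C, bond orders sum to 4 (valence 4) → 0 H
  atom 12: O, bond orders sum to 1 (valence 2) → 1 H
Totals → C:8, H:7, F:3, O:1.
In Hill order: C8H7F3O.

C8H7F3O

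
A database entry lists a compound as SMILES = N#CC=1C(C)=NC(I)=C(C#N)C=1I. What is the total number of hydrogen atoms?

Walk through each heavy atom and fill implicit hydrogens from standard valence (C 4, N 3, O 2, S 2, halogen 1):
  atom 1: N, bond orders sum to 3 (valence 3) → 0 H
  atom 2: C, bond orders sum to 4 (valence 4) → 0 H
  atom 3: C, bond orders sum to 4 (valence 4) → 0 H
  atom 4: C, bond orders sum to 4 (valence 4) → 0 H
  atom 5: C, bond orders sum to 1 (valence 4) → 3 H
  atom 6: N, bond orders sum to 3 (valence 3) → 0 H
  atom 7: C, bond orders sum to 4 (valence 4) → 0 H
  atom 8: I (halogen, monovalent) → 0 H
  atom 9: C, bond orders sum to 4 (valence 4) → 0 H
  atom 10: C, bond orders sum to 4 (valence 4) → 0 H
  atom 11: N, bond orders sum to 3 (valence 3) → 0 H
  atom 12: C, bond orders sum to 4 (valence 4) → 0 H
  atom 13: I (halogen, monovalent) → 0 H
Total hydrogens: 3.

3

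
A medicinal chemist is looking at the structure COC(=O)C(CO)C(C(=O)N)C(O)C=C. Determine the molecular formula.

C9H15NO5

Walk through each heavy atom and fill implicit hydrogens from standard valence (C 4, N 3, O 2, S 2, halogen 1):
  atom 1: C, bond orders sum to 1 (valence 4) → 3 H
  atom 2: O, bond orders sum to 2 (valence 2) → 0 H
  atom 3: C, bond orders sum to 4 (valence 4) → 0 H
  atom 4: O, bond orders sum to 2 (valence 2) → 0 H
  atom 5: C, bond orders sum to 3 (valence 4) → 1 H
  atom 6: C, bond orders sum to 2 (valence 4) → 2 H
  atom 7: O, bond orders sum to 1 (valence 2) → 1 H
  atom 8: C, bond orders sum to 3 (valence 4) → 1 H
  atom 9: C, bond orders sum to 4 (valence 4) → 0 H
  atom 10: O, bond orders sum to 2 (valence 2) → 0 H
  atom 11: N, bond orders sum to 1 (valence 3) → 2 H
  atom 12: C, bond orders sum to 3 (valence 4) → 1 H
  atom 13: O, bond orders sum to 1 (valence 2) → 1 H
  atom 14: C, bond orders sum to 3 (valence 4) → 1 H
  atom 15: C, bond orders sum to 2 (valence 4) → 2 H
Totals → C:9, H:15, N:1, O:5.
In Hill order: C9H15NO5.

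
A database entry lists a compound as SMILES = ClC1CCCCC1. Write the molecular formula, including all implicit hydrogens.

Walk through each heavy atom and fill implicit hydrogens from standard valence (C 4, N 3, O 2, S 2, halogen 1):
  atom 1: Cl (halogen, monovalent) → 0 H
  atom 2: C, bond orders sum to 3 (valence 4) → 1 H
  atom 3: C, bond orders sum to 2 (valence 4) → 2 H
  atom 4: C, bond orders sum to 2 (valence 4) → 2 H
  atom 5: C, bond orders sum to 2 (valence 4) → 2 H
  atom 6: C, bond orders sum to 2 (valence 4) → 2 H
  atom 7: C, bond orders sum to 2 (valence 4) → 2 H
Totals → C:6, H:11, Cl:1.

C6H11Cl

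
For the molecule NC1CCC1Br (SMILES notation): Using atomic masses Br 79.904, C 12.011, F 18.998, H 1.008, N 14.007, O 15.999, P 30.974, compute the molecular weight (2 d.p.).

First, the molecular formula is C4H8BrN (counting implicit H from valence).
  Br: 1 × 79.904 = 79.904
  C: 4 × 12.011 = 48.044
  H: 8 × 1.008 = 8.064
  N: 1 × 14.007 = 14.007
Sum: 1×79.904 + 4×12.011 + 8×1.008 + 1×14.007 = 150.019 → 150.02 g/mol.

150.02 g/mol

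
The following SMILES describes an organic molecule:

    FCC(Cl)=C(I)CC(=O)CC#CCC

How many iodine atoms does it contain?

Scan the SMILES for I atoms (remember two-letter symbols like Cl and Br are single atoms).
Iodine count: 1.

1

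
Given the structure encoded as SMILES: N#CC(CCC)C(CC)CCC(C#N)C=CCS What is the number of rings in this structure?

0

In SMILES, each pair of matching ring-closure digits denotes one ring-closing bond; the number of such bonds equals the number of independent rings.
Ring-closure bonds here: 0.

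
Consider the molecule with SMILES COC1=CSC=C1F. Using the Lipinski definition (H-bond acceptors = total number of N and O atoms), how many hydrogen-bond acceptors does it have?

N atoms: 0; O atoms: 1.
Lipinski HBA = 0 + 1 = 1.

1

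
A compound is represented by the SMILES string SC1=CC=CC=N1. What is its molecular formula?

C5H5NS

Walk through each heavy atom and fill implicit hydrogens from standard valence (C 4, N 3, O 2, S 2, halogen 1):
  atom 1: S, bond orders sum to 1 (valence 2) → 1 H
  atom 2: C, bond orders sum to 4 (valence 4) → 0 H
  atom 3: C, bond orders sum to 3 (valence 4) → 1 H
  atom 4: C, bond orders sum to 3 (valence 4) → 1 H
  atom 5: C, bond orders sum to 3 (valence 4) → 1 H
  atom 6: C, bond orders sum to 3 (valence 4) → 1 H
  atom 7: N, bond orders sum to 3 (valence 3) → 0 H
Totals → C:5, H:5, N:1, S:1.
In Hill order: C5H5NS.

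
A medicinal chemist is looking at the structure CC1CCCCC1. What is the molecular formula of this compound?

C7H14

Walk through each heavy atom and fill implicit hydrogens from standard valence (C 4, N 3, O 2, S 2, halogen 1):
  atom 1: C, bond orders sum to 1 (valence 4) → 3 H
  atom 2: C, bond orders sum to 3 (valence 4) → 1 H
  atom 3: C, bond orders sum to 2 (valence 4) → 2 H
  atom 4: C, bond orders sum to 2 (valence 4) → 2 H
  atom 5: C, bond orders sum to 2 (valence 4) → 2 H
  atom 6: C, bond orders sum to 2 (valence 4) → 2 H
  atom 7: C, bond orders sum to 2 (valence 4) → 2 H
Totals → C:7, H:14.
In Hill order: C7H14.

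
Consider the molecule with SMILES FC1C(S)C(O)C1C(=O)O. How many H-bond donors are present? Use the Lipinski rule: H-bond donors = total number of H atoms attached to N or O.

Donors: find every N or O and count the H atoms it carries.
  atom 6 (O): bond orders sum to 1 → 1 H
  atom 9 (O): bond orders sum to 2 → 0 H
  atom 10 (O): bond orders sum to 1 → 1 H
Lipinski HBD = 2.

2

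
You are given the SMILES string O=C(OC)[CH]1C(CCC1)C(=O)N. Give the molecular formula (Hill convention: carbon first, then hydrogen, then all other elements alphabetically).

C8H13NO3

Walk through each heavy atom and fill implicit hydrogens from standard valence (C 4, N 3, O 2, S 2, halogen 1):
  atom 1: O, bond orders sum to 2 (valence 2) → 0 H
  atom 2: C, bond orders sum to 4 (valence 4) → 0 H
  atom 3: O, bond orders sum to 2 (valence 2) → 0 H
  atom 4: C, bond orders sum to 1 (valence 4) → 3 H
  atom 5: C with explicit H count 1
  atom 6: C, bond orders sum to 3 (valence 4) → 1 H
  atom 7: C, bond orders sum to 2 (valence 4) → 2 H
  atom 8: C, bond orders sum to 2 (valence 4) → 2 H
  atom 9: C, bond orders sum to 2 (valence 4) → 2 H
  atom 10: C, bond orders sum to 4 (valence 4) → 0 H
  atom 11: O, bond orders sum to 2 (valence 2) → 0 H
  atom 12: N, bond orders sum to 1 (valence 3) → 2 H
Totals → C:8, H:13, N:1, O:3.
In Hill order: C8H13NO3.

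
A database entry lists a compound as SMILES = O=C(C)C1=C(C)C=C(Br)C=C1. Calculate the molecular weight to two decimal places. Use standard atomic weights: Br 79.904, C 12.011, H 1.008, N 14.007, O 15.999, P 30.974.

First, the molecular formula is C9H9BrO (counting implicit H from valence).
  Br: 1 × 79.904 = 79.904
  C: 9 × 12.011 = 108.099
  H: 9 × 1.008 = 9.072
  O: 1 × 15.999 = 15.999
Sum: 1×79.904 + 9×12.011 + 9×1.008 + 1×15.999 = 213.074 → 213.07 g/mol.

213.07 g/mol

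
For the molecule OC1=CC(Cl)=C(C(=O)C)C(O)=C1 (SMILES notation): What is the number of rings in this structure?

1

In SMILES, each pair of matching ring-closure digits denotes one ring-closing bond; the number of such bonds equals the number of independent rings.
Ring-closure bonds here: 1.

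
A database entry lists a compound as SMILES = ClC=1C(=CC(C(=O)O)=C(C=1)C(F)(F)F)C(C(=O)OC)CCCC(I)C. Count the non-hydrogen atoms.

Every atom symbol written in the SMILES (organic subset) is one heavy atom; implicit H are not written.
Heavy atoms by element → C:16, Cl:1, F:3, I:1, O:4.
Total: 25.

25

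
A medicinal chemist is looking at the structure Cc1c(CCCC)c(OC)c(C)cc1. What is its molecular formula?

C13H20O

Walk through each heavy atom and fill implicit hydrogens from standard valence (C 4, N 3, O 2, S 2, halogen 1); for lowercase aromatic atoms, an aromatic c carries 1 H when it has two neighbours and 0 H with three, and aromatic n carries 0 H:
  atom 1: C, bond orders sum to 1 (valence 4) → 3 H
  atom 2: aromatic c, 3 neighbours → 0 H
  atom 3: aromatic c, 3 neighbours → 0 H
  atom 4: C, bond orders sum to 2 (valence 4) → 2 H
  atom 5: C, bond orders sum to 2 (valence 4) → 2 H
  atom 6: C, bond orders sum to 2 (valence 4) → 2 H
  atom 7: C, bond orders sum to 1 (valence 4) → 3 H
  atom 8: aromatic c, 3 neighbours → 0 H
  atom 9: O, bond orders sum to 2 (valence 2) → 0 H
  atom 10: C, bond orders sum to 1 (valence 4) → 3 H
  atom 11: aromatic c, 3 neighbours → 0 H
  atom 12: C, bond orders sum to 1 (valence 4) → 3 H
  atom 13: aromatic c, 2 neighbours → 1 H
  atom 14: aromatic c, 2 neighbours → 1 H
Totals → C:13, H:20, O:1.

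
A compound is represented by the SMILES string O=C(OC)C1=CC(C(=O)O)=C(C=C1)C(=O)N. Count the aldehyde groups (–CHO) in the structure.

Scan the SMILES for the aldehyde motif — none present.
Groups that are present: 1 amide, 1 carboxylic acid, 1 ester.

0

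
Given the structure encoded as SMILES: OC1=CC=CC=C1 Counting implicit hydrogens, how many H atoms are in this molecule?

6

Walk through each heavy atom and fill implicit hydrogens from standard valence (C 4, N 3, O 2, S 2, halogen 1):
  atom 1: O, bond orders sum to 1 (valence 2) → 1 H
  atom 2: C, bond orders sum to 4 (valence 4) → 0 H
  atom 3: C, bond orders sum to 3 (valence 4) → 1 H
  atom 4: C, bond orders sum to 3 (valence 4) → 1 H
  atom 5: C, bond orders sum to 3 (valence 4) → 1 H
  atom 6: C, bond orders sum to 3 (valence 4) → 1 H
  atom 7: C, bond orders sum to 3 (valence 4) → 1 H
Total hydrogens: 6.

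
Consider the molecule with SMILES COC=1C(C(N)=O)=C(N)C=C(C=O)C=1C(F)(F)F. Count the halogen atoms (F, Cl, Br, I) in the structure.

Halogen atoms appear at heavy-atom positions 16, 17, 18 (3×F).
Other groups present: 1 aldehyde, 1 amide, 1 ether, 1 primary amine.
Halogen count: 3.

3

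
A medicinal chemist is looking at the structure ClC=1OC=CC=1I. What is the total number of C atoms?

4

Count every carbon token in the SMILES (each C, including those in ring-closure positions and inside branches).
Carbon count: 4.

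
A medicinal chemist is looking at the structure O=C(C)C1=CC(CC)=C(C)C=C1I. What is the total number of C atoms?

Count every carbon token in the SMILES (each C, including those in ring-closure positions and inside branches).
Carbon count: 11.

11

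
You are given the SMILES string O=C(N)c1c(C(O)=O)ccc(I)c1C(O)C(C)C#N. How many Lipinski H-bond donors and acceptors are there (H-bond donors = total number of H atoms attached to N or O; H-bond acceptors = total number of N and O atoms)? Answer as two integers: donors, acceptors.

4, 6

Donors: find every N or O and count the H atoms it carries.
  atom 1 (O): bond orders sum to 2 → 0 H
  atom 3 (N): bond orders sum to 1 → 2 H
  atom 7 (O): bond orders sum to 1 → 1 H
  atom 8 (O): bond orders sum to 2 → 0 H
  atom 15 (O): bond orders sum to 1 → 1 H
  atom 19 (N): bond orders sum to 3 → 0 H
Lipinski HBD = 4.
Acceptors: N atoms = 2, O atoms = 4 → HBA = 6.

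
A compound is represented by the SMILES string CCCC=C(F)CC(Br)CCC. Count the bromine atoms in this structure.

1

Scan the SMILES for Br atoms (remember two-letter symbols like Cl and Br are single atoms).
Bromine count: 1.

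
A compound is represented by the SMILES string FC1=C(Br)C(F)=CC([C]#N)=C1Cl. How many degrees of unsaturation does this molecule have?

6

Molecular formula: C7HBrClF2N.
DoU = (2C + 2 + N − H − X) / 2, where X is the halogen count and O/S are ignored.
    = (2·7 + 2 + 1 − 1 − 4) / 2 = 12 / 2 = 6.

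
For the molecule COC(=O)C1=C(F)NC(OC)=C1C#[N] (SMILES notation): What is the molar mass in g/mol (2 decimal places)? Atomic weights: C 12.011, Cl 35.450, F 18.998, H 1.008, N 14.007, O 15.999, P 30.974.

198.15 g/mol

First, the molecular formula is C8H7FN2O3 (counting implicit H from valence).
  C: 8 × 12.011 = 96.088
  F: 1 × 18.998 = 18.998
  H: 7 × 1.008 = 7.056
  N: 2 × 14.007 = 28.014
  O: 3 × 15.999 = 47.997
Sum: 8×12.011 + 1×18.998 + 7×1.008 + 2×14.007 + 3×15.999 = 198.153 → 198.15 g/mol.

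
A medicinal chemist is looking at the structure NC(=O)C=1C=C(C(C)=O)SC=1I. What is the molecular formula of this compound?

C7H6INO2S

Walk through each heavy atom and fill implicit hydrogens from standard valence (C 4, N 3, O 2, S 2, halogen 1):
  atom 1: N, bond orders sum to 1 (valence 3) → 2 H
  atom 2: C, bond orders sum to 4 (valence 4) → 0 H
  atom 3: O, bond orders sum to 2 (valence 2) → 0 H
  atom 4: C, bond orders sum to 4 (valence 4) → 0 H
  atom 5: C, bond orders sum to 3 (valence 4) → 1 H
  atom 6: C, bond orders sum to 4 (valence 4) → 0 H
  atom 7: C, bond orders sum to 4 (valence 4) → 0 H
  atom 8: C, bond orders sum to 1 (valence 4) → 3 H
  atom 9: O, bond orders sum to 2 (valence 2) → 0 H
  atom 10: S, bond orders sum to 2 (valence 2) → 0 H
  atom 11: C, bond orders sum to 4 (valence 4) → 0 H
  atom 12: I (halogen, monovalent) → 0 H
Totals → C:7, H:6, I:1, N:1, O:2, S:1.
In Hill order: C7H6INO2S.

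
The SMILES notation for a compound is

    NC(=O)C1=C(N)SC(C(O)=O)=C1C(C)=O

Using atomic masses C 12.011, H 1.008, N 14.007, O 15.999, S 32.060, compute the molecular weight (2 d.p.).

First, the molecular formula is C8H8N2O4S (counting implicit H from valence).
  C: 8 × 12.011 = 96.088
  H: 8 × 1.008 = 8.064
  N: 2 × 14.007 = 28.014
  O: 4 × 15.999 = 63.996
  S: 1 × 32.060 = 32.060
Sum: 8×12.011 + 8×1.008 + 2×14.007 + 4×15.999 + 1×32.060 = 228.222 → 228.22 g/mol.

228.22 g/mol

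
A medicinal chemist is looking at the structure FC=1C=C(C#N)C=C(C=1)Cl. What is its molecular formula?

C7H3ClFN

Walk through each heavy atom and fill implicit hydrogens from standard valence (C 4, N 3, O 2, S 2, halogen 1):
  atom 1: F (halogen, monovalent) → 0 H
  atom 2: C, bond orders sum to 4 (valence 4) → 0 H
  atom 3: C, bond orders sum to 3 (valence 4) → 1 H
  atom 4: C, bond orders sum to 4 (valence 4) → 0 H
  atom 5: C, bond orders sum to 4 (valence 4) → 0 H
  atom 6: N, bond orders sum to 3 (valence 3) → 0 H
  atom 7: C, bond orders sum to 3 (valence 4) → 1 H
  atom 8: C, bond orders sum to 4 (valence 4) → 0 H
  atom 9: C, bond orders sum to 3 (valence 4) → 1 H
  atom 10: Cl (halogen, monovalent) → 0 H
Totals → C:7, H:3, Cl:1, F:1, N:1.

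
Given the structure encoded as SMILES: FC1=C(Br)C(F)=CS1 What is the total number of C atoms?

Count every carbon token in the SMILES (each C, including those in ring-closure positions and inside branches).
Carbon count: 4.

4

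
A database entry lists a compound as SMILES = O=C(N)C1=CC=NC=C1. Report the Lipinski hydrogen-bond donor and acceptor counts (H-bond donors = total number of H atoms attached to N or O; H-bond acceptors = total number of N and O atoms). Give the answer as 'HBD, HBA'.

Donors: find every N or O and count the H atoms it carries.
  atom 1 (O): bond orders sum to 2 → 0 H
  atom 3 (N): bond orders sum to 1 → 2 H
  atom 7 (N): bond orders sum to 3 → 0 H
Lipinski HBD = 2.
Acceptors: N atoms = 2, O atoms = 1 → HBA = 3.

2, 3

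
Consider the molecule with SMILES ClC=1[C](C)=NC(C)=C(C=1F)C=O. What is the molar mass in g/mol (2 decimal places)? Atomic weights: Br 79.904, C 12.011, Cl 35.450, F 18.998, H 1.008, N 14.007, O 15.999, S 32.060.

187.60 g/mol

First, the molecular formula is C8H7ClFNO (counting implicit H from valence).
  C: 8 × 12.011 = 96.088
  Cl: 1 × 35.450 = 35.450
  F: 1 × 18.998 = 18.998
  H: 7 × 1.008 = 7.056
  N: 1 × 14.007 = 14.007
  O: 1 × 15.999 = 15.999
Sum: 8×12.011 + 1×35.450 + 1×18.998 + 7×1.008 + 1×14.007 + 1×15.999 = 187.598 → 187.60 g/mol.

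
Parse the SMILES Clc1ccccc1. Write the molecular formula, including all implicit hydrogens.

Walk through each heavy atom and fill implicit hydrogens from standard valence (C 4, N 3, O 2, S 2, halogen 1); for lowercase aromatic atoms, an aromatic c carries 1 H when it has two neighbours and 0 H with three, and aromatic n carries 0 H:
  atom 1: Cl (halogen, monovalent) → 0 H
  atom 2: aromatic c, 3 neighbours → 0 H
  atom 3: aromatic c, 2 neighbours → 1 H
  atom 4: aromatic c, 2 neighbours → 1 H
  atom 5: aromatic c, 2 neighbours → 1 H
  atom 6: aromatic c, 2 neighbours → 1 H
  atom 7: aromatic c, 2 neighbours → 1 H
Totals → C:6, H:5, Cl:1.

C6H5Cl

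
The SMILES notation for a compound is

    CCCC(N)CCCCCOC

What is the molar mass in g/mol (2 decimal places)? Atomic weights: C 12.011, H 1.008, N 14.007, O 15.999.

First, the molecular formula is C10H23NO (counting implicit H from valence).
  C: 10 × 12.011 = 120.110
  H: 23 × 1.008 = 23.184
  N: 1 × 14.007 = 14.007
  O: 1 × 15.999 = 15.999
Sum: 10×12.011 + 23×1.008 + 1×14.007 + 1×15.999 = 173.300 → 173.30 g/mol.

173.30 g/mol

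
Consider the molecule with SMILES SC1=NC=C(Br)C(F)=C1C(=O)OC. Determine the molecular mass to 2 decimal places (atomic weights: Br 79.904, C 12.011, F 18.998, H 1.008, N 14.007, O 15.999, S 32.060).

First, the molecular formula is C7H5BrFNO2S (counting implicit H from valence).
  Br: 1 × 79.904 = 79.904
  C: 7 × 12.011 = 84.077
  F: 1 × 18.998 = 18.998
  H: 5 × 1.008 = 5.040
  N: 1 × 14.007 = 14.007
  O: 2 × 15.999 = 31.998
  S: 1 × 32.060 = 32.060
Sum: 1×79.904 + 7×12.011 + 1×18.998 + 5×1.008 + 1×14.007 + 2×15.999 + 1×32.060 = 266.084 → 266.08 g/mol.

266.08 g/mol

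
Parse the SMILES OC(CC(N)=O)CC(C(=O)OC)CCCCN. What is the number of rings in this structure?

In SMILES, each pair of matching ring-closure digits denotes one ring-closing bond; the number of such bonds equals the number of independent rings.
Ring-closure bonds here: 0.

0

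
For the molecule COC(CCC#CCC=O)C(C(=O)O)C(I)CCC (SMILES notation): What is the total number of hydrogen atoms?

Walk through each heavy atom and fill implicit hydrogens from standard valence (C 4, N 3, O 2, S 2, halogen 1):
  atom 1: C, bond orders sum to 1 (valence 4) → 3 H
  atom 2: O, bond orders sum to 2 (valence 2) → 0 H
  atom 3: C, bond orders sum to 3 (valence 4) → 1 H
  atom 4: C, bond orders sum to 2 (valence 4) → 2 H
  atom 5: C, bond orders sum to 2 (valence 4) → 2 H
  atom 6: C, bond orders sum to 4 (valence 4) → 0 H
  atom 7: C, bond orders sum to 4 (valence 4) → 0 H
  atom 8: C, bond orders sum to 2 (valence 4) → 2 H
  atom 9: C, bond orders sum to 3 (valence 4) → 1 H
  atom 10: O, bond orders sum to 2 (valence 2) → 0 H
  atom 11: C, bond orders sum to 3 (valence 4) → 1 H
  atom 12: C, bond orders sum to 4 (valence 4) → 0 H
  atom 13: O, bond orders sum to 2 (valence 2) → 0 H
  atom 14: O, bond orders sum to 1 (valence 2) → 1 H
  atom 15: C, bond orders sum to 3 (valence 4) → 1 H
  atom 16: I (halogen, monovalent) → 0 H
  atom 17: C, bond orders sum to 2 (valence 4) → 2 H
  atom 18: C, bond orders sum to 2 (valence 4) → 2 H
  atom 19: C, bond orders sum to 1 (valence 4) → 3 H
Total hydrogens: 21.

21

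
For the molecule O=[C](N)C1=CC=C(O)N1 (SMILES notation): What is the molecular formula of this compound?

C5H6N2O2

Walk through each heavy atom and fill implicit hydrogens from standard valence (C 4, N 3, O 2, S 2, halogen 1):
  atom 1: O, bond orders sum to 2 (valence 2) → 0 H
  atom 2: C with explicit H count 0
  atom 3: N, bond orders sum to 1 (valence 3) → 2 H
  atom 4: C, bond orders sum to 4 (valence 4) → 0 H
  atom 5: C, bond orders sum to 3 (valence 4) → 1 H
  atom 6: C, bond orders sum to 3 (valence 4) → 1 H
  atom 7: C, bond orders sum to 4 (valence 4) → 0 H
  atom 8: O, bond orders sum to 1 (valence 2) → 1 H
  atom 9: N, bond orders sum to 2 (valence 3) → 1 H
Totals → C:5, H:6, N:2, O:2.
In Hill order: C5H6N2O2.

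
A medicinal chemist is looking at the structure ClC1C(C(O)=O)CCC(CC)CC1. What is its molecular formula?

C10H17ClO2

Walk through each heavy atom and fill implicit hydrogens from standard valence (C 4, N 3, O 2, S 2, halogen 1):
  atom 1: Cl (halogen, monovalent) → 0 H
  atom 2: C, bond orders sum to 3 (valence 4) → 1 H
  atom 3: C, bond orders sum to 3 (valence 4) → 1 H
  atom 4: C, bond orders sum to 4 (valence 4) → 0 H
  atom 5: O, bond orders sum to 1 (valence 2) → 1 H
  atom 6: O, bond orders sum to 2 (valence 2) → 0 H
  atom 7: C, bond orders sum to 2 (valence 4) → 2 H
  atom 8: C, bond orders sum to 2 (valence 4) → 2 H
  atom 9: C, bond orders sum to 3 (valence 4) → 1 H
  atom 10: C, bond orders sum to 2 (valence 4) → 2 H
  atom 11: C, bond orders sum to 1 (valence 4) → 3 H
  atom 12: C, bond orders sum to 2 (valence 4) → 2 H
  atom 13: C, bond orders sum to 2 (valence 4) → 2 H
Totals → C:10, H:17, Cl:1, O:2.
In Hill order: C10H17ClO2.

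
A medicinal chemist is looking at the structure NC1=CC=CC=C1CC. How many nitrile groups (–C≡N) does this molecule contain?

Scan the SMILES for the nitrile motif — none present.
Groups that are present: 1 primary amine.

0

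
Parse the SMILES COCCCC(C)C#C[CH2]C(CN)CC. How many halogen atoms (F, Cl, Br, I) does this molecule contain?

Scan the SMILES for the halogen motif — none present.
Groups that are present: 1 alkyne, 1 ether, 1 primary amine.

0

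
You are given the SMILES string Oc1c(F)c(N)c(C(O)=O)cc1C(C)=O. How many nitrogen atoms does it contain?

1

Scan the SMILES for N atoms (remember two-letter symbols like Cl and Br are single atoms).
Nitrogen count: 1.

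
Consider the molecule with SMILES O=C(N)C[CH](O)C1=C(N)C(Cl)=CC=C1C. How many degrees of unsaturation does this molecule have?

5

Molecular formula: C10H13ClN2O2.
DoU = (2C + 2 + N − H − X) / 2, where X is the halogen count and O/S are ignored.
    = (2·10 + 2 + 2 − 13 − 1) / 2 = 10 / 2 = 5.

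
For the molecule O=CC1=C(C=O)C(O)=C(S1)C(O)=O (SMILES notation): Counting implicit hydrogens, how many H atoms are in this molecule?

Walk through each heavy atom and fill implicit hydrogens from standard valence (C 4, N 3, O 2, S 2, halogen 1):
  atom 1: O, bond orders sum to 2 (valence 2) → 0 H
  atom 2: C, bond orders sum to 3 (valence 4) → 1 H
  atom 3: C, bond orders sum to 4 (valence 4) → 0 H
  atom 4: C, bond orders sum to 4 (valence 4) → 0 H
  atom 5: C, bond orders sum to 3 (valence 4) → 1 H
  atom 6: O, bond orders sum to 2 (valence 2) → 0 H
  atom 7: C, bond orders sum to 4 (valence 4) → 0 H
  atom 8: O, bond orders sum to 1 (valence 2) → 1 H
  atom 9: C, bond orders sum to 4 (valence 4) → 0 H
  atom 10: S, bond orders sum to 2 (valence 2) → 0 H
  atom 11: C, bond orders sum to 4 (valence 4) → 0 H
  atom 12: O, bond orders sum to 1 (valence 2) → 1 H
  atom 13: O, bond orders sum to 2 (valence 2) → 0 H
Total hydrogens: 4.

4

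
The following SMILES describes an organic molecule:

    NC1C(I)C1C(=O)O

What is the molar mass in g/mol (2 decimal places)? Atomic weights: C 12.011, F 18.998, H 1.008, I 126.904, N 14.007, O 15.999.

First, the molecular formula is C4H6INO2 (counting implicit H from valence).
  C: 4 × 12.011 = 48.044
  H: 6 × 1.008 = 6.048
  I: 1 × 126.904 = 126.904
  N: 1 × 14.007 = 14.007
  O: 2 × 15.999 = 31.998
Sum: 4×12.011 + 6×1.008 + 1×126.904 + 1×14.007 + 2×15.999 = 227.001 → 227.00 g/mol.

227.00 g/mol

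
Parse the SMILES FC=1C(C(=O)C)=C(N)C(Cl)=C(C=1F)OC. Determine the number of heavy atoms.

15

Every atom symbol written in the SMILES (organic subset) is one heavy atom; implicit H are not written.
Heavy atoms by element → C:9, Cl:1, F:2, N:1, O:2.
Total: 15.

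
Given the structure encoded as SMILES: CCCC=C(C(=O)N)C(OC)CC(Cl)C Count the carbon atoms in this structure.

11

Count every carbon token in the SMILES (each C, including those in ring-closure positions and inside branches).
Carbon count: 11.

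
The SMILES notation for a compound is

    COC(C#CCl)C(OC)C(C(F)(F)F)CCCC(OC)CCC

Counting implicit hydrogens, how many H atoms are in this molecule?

26

Walk through each heavy atom and fill implicit hydrogens from standard valence (C 4, N 3, O 2, S 2, halogen 1):
  atom 1: C, bond orders sum to 1 (valence 4) → 3 H
  atom 2: O, bond orders sum to 2 (valence 2) → 0 H
  atom 3: C, bond orders sum to 3 (valence 4) → 1 H
  atom 4: C, bond orders sum to 4 (valence 4) → 0 H
  atom 5: C, bond orders sum to 4 (valence 4) → 0 H
  atom 6: Cl (halogen, monovalent) → 0 H
  atom 7: C, bond orders sum to 3 (valence 4) → 1 H
  atom 8: O, bond orders sum to 2 (valence 2) → 0 H
  atom 9: C, bond orders sum to 1 (valence 4) → 3 H
  atom 10: C, bond orders sum to 3 (valence 4) → 1 H
  atom 11: C, bond orders sum to 4 (valence 4) → 0 H
  atom 12: F (halogen, monovalent) → 0 H
  atom 13: F (halogen, monovalent) → 0 H
  atom 14: F (halogen, monovalent) → 0 H
  atom 15: C, bond orders sum to 2 (valence 4) → 2 H
  atom 16: C, bond orders sum to 2 (valence 4) → 2 H
  atom 17: C, bond orders sum to 2 (valence 4) → 2 H
  atom 18: C, bond orders sum to 3 (valence 4) → 1 H
  atom 19: O, bond orders sum to 2 (valence 2) → 0 H
  atom 20: C, bond orders sum to 1 (valence 4) → 3 H
  atom 21: C, bond orders sum to 2 (valence 4) → 2 H
  atom 22: C, bond orders sum to 2 (valence 4) → 2 H
  atom 23: C, bond orders sum to 1 (valence 4) → 3 H
Total hydrogens: 26.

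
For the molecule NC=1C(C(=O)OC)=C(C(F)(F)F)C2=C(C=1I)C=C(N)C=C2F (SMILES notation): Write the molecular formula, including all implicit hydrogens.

C13H9F4IN2O2

Walk through each heavy atom and fill implicit hydrogens from standard valence (C 4, N 3, O 2, S 2, halogen 1):
  atom 1: N, bond orders sum to 1 (valence 3) → 2 H
  atom 2: C, bond orders sum to 4 (valence 4) → 0 H
  atom 3: C, bond orders sum to 4 (valence 4) → 0 H
  atom 4: C, bond orders sum to 4 (valence 4) → 0 H
  atom 5: O, bond orders sum to 2 (valence 2) → 0 H
  atom 6: O, bond orders sum to 2 (valence 2) → 0 H
  atom 7: C, bond orders sum to 1 (valence 4) → 3 H
  atom 8: C, bond orders sum to 4 (valence 4) → 0 H
  atom 9: C, bond orders sum to 4 (valence 4) → 0 H
  atom 10: F (halogen, monovalent) → 0 H
  atom 11: F (halogen, monovalent) → 0 H
  atom 12: F (halogen, monovalent) → 0 H
  atom 13: C, bond orders sum to 4 (valence 4) → 0 H
  atom 14: C, bond orders sum to 4 (valence 4) → 0 H
  atom 15: C, bond orders sum to 4 (valence 4) → 0 H
  atom 16: I (halogen, monovalent) → 0 H
  atom 17: C, bond orders sum to 3 (valence 4) → 1 H
  atom 18: C, bond orders sum to 4 (valence 4) → 0 H
  atom 19: N, bond orders sum to 1 (valence 3) → 2 H
  atom 20: C, bond orders sum to 3 (valence 4) → 1 H
  atom 21: C, bond orders sum to 4 (valence 4) → 0 H
  atom 22: F (halogen, monovalent) → 0 H
Totals → C:13, H:9, F:4, I:1, N:2, O:2.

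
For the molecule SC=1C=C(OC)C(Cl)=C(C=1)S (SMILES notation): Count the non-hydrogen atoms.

Every atom symbol written in the SMILES (organic subset) is one heavy atom; implicit H are not written.
Heavy atoms by element → C:7, Cl:1, O:1, S:2.
Total: 11.

11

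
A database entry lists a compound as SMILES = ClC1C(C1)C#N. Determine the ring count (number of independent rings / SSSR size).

In SMILES, each pair of matching ring-closure digits denotes one ring-closing bond; the number of such bonds equals the number of independent rings.
Ring-closure bonds here: 1.

1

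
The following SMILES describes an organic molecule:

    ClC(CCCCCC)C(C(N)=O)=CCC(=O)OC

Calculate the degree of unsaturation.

3

Degree of unsaturation = (number of rings) + (number of π bonds).
Ring closures in the SMILES: 0.
π bonds: 3 double bonds (each 1 DoU) → 3 DoU from unsaturation.
Total DoU = 0 + 3 = 3.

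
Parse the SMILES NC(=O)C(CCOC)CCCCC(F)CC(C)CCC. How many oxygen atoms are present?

Scan the SMILES for O atoms (remember two-letter symbols like Cl and Br are single atoms).
Oxygen count: 2.

2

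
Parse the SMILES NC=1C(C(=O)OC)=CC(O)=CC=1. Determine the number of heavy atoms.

Every atom symbol written in the SMILES (organic subset) is one heavy atom; implicit H are not written.
Heavy atoms by element → C:8, N:1, O:3.
Total: 12.

12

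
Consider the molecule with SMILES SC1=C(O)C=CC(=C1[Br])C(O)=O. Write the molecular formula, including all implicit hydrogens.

Walk through each heavy atom and fill implicit hydrogens from standard valence (C 4, N 3, O 2, S 2, halogen 1):
  atom 1: S, bond orders sum to 1 (valence 2) → 1 H
  atom 2: C, bond orders sum to 4 (valence 4) → 0 H
  atom 3: C, bond orders sum to 4 (valence 4) → 0 H
  atom 4: O, bond orders sum to 1 (valence 2) → 1 H
  atom 5: C, bond orders sum to 3 (valence 4) → 1 H
  atom 6: C, bond orders sum to 3 (valence 4) → 1 H
  atom 7: C, bond orders sum to 4 (valence 4) → 0 H
  atom 8: C, bond orders sum to 4 (valence 4) → 0 H
  atom 9: Br with explicit H count 0
  atom 10: C, bond orders sum to 4 (valence 4) → 0 H
  atom 11: O, bond orders sum to 1 (valence 2) → 1 H
  atom 12: O, bond orders sum to 2 (valence 2) → 0 H
Totals → C:7, H:5, Br:1, O:3, S:1.

C7H5BrO3S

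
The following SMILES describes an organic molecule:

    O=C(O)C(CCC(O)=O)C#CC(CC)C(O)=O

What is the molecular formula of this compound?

Walk through each heavy atom and fill implicit hydrogens from standard valence (C 4, N 3, O 2, S 2, halogen 1):
  atom 1: O, bond orders sum to 2 (valence 2) → 0 H
  atom 2: C, bond orders sum to 4 (valence 4) → 0 H
  atom 3: O, bond orders sum to 1 (valence 2) → 1 H
  atom 4: C, bond orders sum to 3 (valence 4) → 1 H
  atom 5: C, bond orders sum to 2 (valence 4) → 2 H
  atom 6: C, bond orders sum to 2 (valence 4) → 2 H
  atom 7: C, bond orders sum to 4 (valence 4) → 0 H
  atom 8: O, bond orders sum to 1 (valence 2) → 1 H
  atom 9: O, bond orders sum to 2 (valence 2) → 0 H
  atom 10: C, bond orders sum to 4 (valence 4) → 0 H
  atom 11: C, bond orders sum to 4 (valence 4) → 0 H
  atom 12: C, bond orders sum to 3 (valence 4) → 1 H
  atom 13: C, bond orders sum to 2 (valence 4) → 2 H
  atom 14: C, bond orders sum to 1 (valence 4) → 3 H
  atom 15: C, bond orders sum to 4 (valence 4) → 0 H
  atom 16: O, bond orders sum to 1 (valence 2) → 1 H
  atom 17: O, bond orders sum to 2 (valence 2) → 0 H
Totals → C:11, H:14, O:6.
In Hill order: C11H14O6.

C11H14O6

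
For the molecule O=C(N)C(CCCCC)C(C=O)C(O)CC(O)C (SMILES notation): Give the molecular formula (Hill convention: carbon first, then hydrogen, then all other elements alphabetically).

C13H25NO4

Walk through each heavy atom and fill implicit hydrogens from standard valence (C 4, N 3, O 2, S 2, halogen 1):
  atom 1: O, bond orders sum to 2 (valence 2) → 0 H
  atom 2: C, bond orders sum to 4 (valence 4) → 0 H
  atom 3: N, bond orders sum to 1 (valence 3) → 2 H
  atom 4: C, bond orders sum to 3 (valence 4) → 1 H
  atom 5: C, bond orders sum to 2 (valence 4) → 2 H
  atom 6: C, bond orders sum to 2 (valence 4) → 2 H
  atom 7: C, bond orders sum to 2 (valence 4) → 2 H
  atom 8: C, bond orders sum to 2 (valence 4) → 2 H
  atom 9: C, bond orders sum to 1 (valence 4) → 3 H
  atom 10: C, bond orders sum to 3 (valence 4) → 1 H
  atom 11: C, bond orders sum to 3 (valence 4) → 1 H
  atom 12: O, bond orders sum to 2 (valence 2) → 0 H
  atom 13: C, bond orders sum to 3 (valence 4) → 1 H
  atom 14: O, bond orders sum to 1 (valence 2) → 1 H
  atom 15: C, bond orders sum to 2 (valence 4) → 2 H
  atom 16: C, bond orders sum to 3 (valence 4) → 1 H
  atom 17: O, bond orders sum to 1 (valence 2) → 1 H
  atom 18: C, bond orders sum to 1 (valence 4) → 3 H
Totals → C:13, H:25, N:1, O:4.
In Hill order: C13H25NO4.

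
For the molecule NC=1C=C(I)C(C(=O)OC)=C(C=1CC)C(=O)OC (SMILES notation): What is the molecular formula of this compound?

Walk through each heavy atom and fill implicit hydrogens from standard valence (C 4, N 3, O 2, S 2, halogen 1):
  atom 1: N, bond orders sum to 1 (valence 3) → 2 H
  atom 2: C, bond orders sum to 4 (valence 4) → 0 H
  atom 3: C, bond orders sum to 3 (valence 4) → 1 H
  atom 4: C, bond orders sum to 4 (valence 4) → 0 H
  atom 5: I (halogen, monovalent) → 0 H
  atom 6: C, bond orders sum to 4 (valence 4) → 0 H
  atom 7: C, bond orders sum to 4 (valence 4) → 0 H
  atom 8: O, bond orders sum to 2 (valence 2) → 0 H
  atom 9: O, bond orders sum to 2 (valence 2) → 0 H
  atom 10: C, bond orders sum to 1 (valence 4) → 3 H
  atom 11: C, bond orders sum to 4 (valence 4) → 0 H
  atom 12: C, bond orders sum to 4 (valence 4) → 0 H
  atom 13: C, bond orders sum to 2 (valence 4) → 2 H
  atom 14: C, bond orders sum to 1 (valence 4) → 3 H
  atom 15: C, bond orders sum to 4 (valence 4) → 0 H
  atom 16: O, bond orders sum to 2 (valence 2) → 0 H
  atom 17: O, bond orders sum to 2 (valence 2) → 0 H
  atom 18: C, bond orders sum to 1 (valence 4) → 3 H
Totals → C:12, H:14, I:1, N:1, O:4.

C12H14INO4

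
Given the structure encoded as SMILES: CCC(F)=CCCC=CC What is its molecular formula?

Walk through each heavy atom and fill implicit hydrogens from standard valence (C 4, N 3, O 2, S 2, halogen 1):
  atom 1: C, bond orders sum to 1 (valence 4) → 3 H
  atom 2: C, bond orders sum to 2 (valence 4) → 2 H
  atom 3: C, bond orders sum to 4 (valence 4) → 0 H
  atom 4: F (halogen, monovalent) → 0 H
  atom 5: C, bond orders sum to 3 (valence 4) → 1 H
  atom 6: C, bond orders sum to 2 (valence 4) → 2 H
  atom 7: C, bond orders sum to 2 (valence 4) → 2 H
  atom 8: C, bond orders sum to 3 (valence 4) → 1 H
  atom 9: C, bond orders sum to 3 (valence 4) → 1 H
  atom 10: C, bond orders sum to 1 (valence 4) → 3 H
Totals → C:9, H:15, F:1.

C9H15F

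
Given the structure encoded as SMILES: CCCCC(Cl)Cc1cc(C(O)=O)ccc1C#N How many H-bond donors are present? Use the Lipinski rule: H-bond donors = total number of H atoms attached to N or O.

Donors: find every N or O and count the H atoms it carries.
  atom 12 (O): bond orders sum to 1 → 1 H
  atom 13 (O): bond orders sum to 2 → 0 H
  atom 18 (N): bond orders sum to 3 → 0 H
Lipinski HBD = 1.

1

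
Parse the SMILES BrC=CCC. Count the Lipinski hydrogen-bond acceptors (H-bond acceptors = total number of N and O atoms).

N atoms: 0; O atoms: 0.
Lipinski HBA = 0 + 0 = 0.

0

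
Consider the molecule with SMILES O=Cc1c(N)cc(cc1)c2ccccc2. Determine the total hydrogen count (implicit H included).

Walk through each heavy atom and fill implicit hydrogens from standard valence (C 4, N 3, O 2, S 2, halogen 1); for lowercase aromatic atoms, an aromatic c carries 1 H when it has two neighbours and 0 H with three, and aromatic n carries 0 H:
  atom 1: O, bond orders sum to 2 (valence 2) → 0 H
  atom 2: C, bond orders sum to 3 (valence 4) → 1 H
  atom 3: aromatic c, 3 neighbours → 0 H
  atom 4: aromatic c, 3 neighbours → 0 H
  atom 5: N, bond orders sum to 1 (valence 3) → 2 H
  atom 6: aromatic c, 2 neighbours → 1 H
  atom 7: aromatic c, 3 neighbours → 0 H
  atom 8: aromatic c, 2 neighbours → 1 H
  atom 9: aromatic c, 2 neighbours → 1 H
  atom 10: aromatic c, 3 neighbours → 0 H
  atom 11: aromatic c, 2 neighbours → 1 H
  atom 12: aromatic c, 2 neighbours → 1 H
  atom 13: aromatic c, 2 neighbours → 1 H
  atom 14: aromatic c, 2 neighbours → 1 H
  atom 15: aromatic c, 2 neighbours → 1 H
Total hydrogens: 11.

11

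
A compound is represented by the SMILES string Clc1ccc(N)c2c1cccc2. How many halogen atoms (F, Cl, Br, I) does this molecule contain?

1

Halogen atoms appear at heavy-atom position 1 (1×Cl).
Other groups present: 1 primary amine.
Halogen count: 1.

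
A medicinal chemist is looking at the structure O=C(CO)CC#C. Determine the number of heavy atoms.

7

Every atom symbol written in the SMILES (organic subset) is one heavy atom; implicit H are not written.
Heavy atoms by element → C:5, O:2.
Total: 7.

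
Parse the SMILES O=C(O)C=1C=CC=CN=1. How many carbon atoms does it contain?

6

Count every carbon token in the SMILES (each C, including those in ring-closure positions and inside branches).
Carbon count: 6.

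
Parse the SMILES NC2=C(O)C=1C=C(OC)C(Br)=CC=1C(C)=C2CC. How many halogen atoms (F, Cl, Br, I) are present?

Halogen atoms appear at heavy-atom position 11 (1×Br).
Other groups present: 1 ether, 1 hydroxyl, 1 primary amine.
Halogen count: 1.

1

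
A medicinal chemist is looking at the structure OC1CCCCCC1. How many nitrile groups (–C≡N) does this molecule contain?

Scan the SMILES for the nitrile motif — none present.
Groups that are present: 1 hydroxyl.

0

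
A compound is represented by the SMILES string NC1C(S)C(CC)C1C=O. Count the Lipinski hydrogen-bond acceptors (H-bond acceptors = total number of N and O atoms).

2

N atoms: 1; O atoms: 1.
Lipinski HBA = 1 + 1 = 2.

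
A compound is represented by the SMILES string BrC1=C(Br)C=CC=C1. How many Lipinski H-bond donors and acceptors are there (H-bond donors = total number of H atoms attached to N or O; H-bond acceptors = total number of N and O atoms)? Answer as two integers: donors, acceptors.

Donors: find every N or O and count the H atoms it carries.
  (no N or O atoms present)
Lipinski HBD = 0.
Acceptors: N atoms = 0, O atoms = 0 → HBA = 0.

0, 0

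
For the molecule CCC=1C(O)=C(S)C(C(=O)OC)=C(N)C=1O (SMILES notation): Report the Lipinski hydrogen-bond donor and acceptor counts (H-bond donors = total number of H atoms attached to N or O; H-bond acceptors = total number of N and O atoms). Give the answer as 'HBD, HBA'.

Donors: find every N or O and count the H atoms it carries.
  atom 5 (O): bond orders sum to 1 → 1 H
  atom 10 (O): bond orders sum to 2 → 0 H
  atom 11 (O): bond orders sum to 2 → 0 H
  atom 14 (N): bond orders sum to 1 → 2 H
  atom 16 (O): bond orders sum to 1 → 1 H
Lipinski HBD = 4.
Acceptors: N atoms = 1, O atoms = 4 → HBA = 5.

4, 5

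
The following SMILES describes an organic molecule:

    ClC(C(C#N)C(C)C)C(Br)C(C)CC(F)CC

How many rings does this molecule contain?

In SMILES, each pair of matching ring-closure digits denotes one ring-closing bond; the number of such bonds equals the number of independent rings.
Ring-closure bonds here: 0.

0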